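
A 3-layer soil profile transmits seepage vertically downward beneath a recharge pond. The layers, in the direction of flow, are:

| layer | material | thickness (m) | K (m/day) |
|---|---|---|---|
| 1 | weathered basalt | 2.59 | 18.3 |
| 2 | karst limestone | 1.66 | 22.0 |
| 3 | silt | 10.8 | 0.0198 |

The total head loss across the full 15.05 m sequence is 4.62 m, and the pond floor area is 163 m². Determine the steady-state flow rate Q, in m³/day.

Flow is perpendicular to layering, so the layers act in series and the equivalent K is the thickness-weighted harmonic mean.
Total thickness L = 2.59 + 1.66 + 10.8 = 15.05 m.
Σ(b_i/K_i) = 2.59/18.3 + 1.66/22.0 + 10.8/0.0198 = 545.7 d.
K_eq = L / Σ(b_i/K_i) = 15.05 / 545.7 = 0.02758 m/day.
Q = K_eq · A · (Δh/L) = 0.02758 × 163 × (4.62/15.05) = 1.380 m³/day.

1.38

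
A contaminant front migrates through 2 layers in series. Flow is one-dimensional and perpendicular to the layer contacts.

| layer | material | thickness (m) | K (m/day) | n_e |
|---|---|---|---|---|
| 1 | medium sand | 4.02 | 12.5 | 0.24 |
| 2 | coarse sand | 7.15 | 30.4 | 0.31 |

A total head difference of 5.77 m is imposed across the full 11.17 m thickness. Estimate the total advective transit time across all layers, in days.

0.307

With flow normal to the layers, continuity requires the same specific discharge q through every layer.
Σ(b_i/K_i) = 4.02/12.5 + 7.15/30.4 = 0.5568 d.
q = Δh / Σ(b_i/K_i) = 5.77 / 0.5568 = 10.36 m/day.
In each layer the seepage velocity is v_i = q/n_i, so the layer transit time is t_i = b_i·n_i / q:
  layer 1 (medium sand): t_1 = 4.02 × 0.24 / 10.36 = 0.09310 d
  layer 2 (coarse sand): t_2 = 7.15 × 0.31 / 10.36 = 0.2139 d
Total t = Σ t_i = 0.3070 days.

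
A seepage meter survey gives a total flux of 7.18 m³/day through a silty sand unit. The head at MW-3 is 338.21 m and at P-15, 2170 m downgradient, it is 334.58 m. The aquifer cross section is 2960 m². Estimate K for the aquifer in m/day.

Hydraulic gradient i = (338.21 − 334.58) / 2170 = 3.63 / 2170 = 0.001673.
From Q = K·A·i, K = Q / (A·i) = 7.18 / (2960 × 0.001673) = 1.450 m/day.

1.45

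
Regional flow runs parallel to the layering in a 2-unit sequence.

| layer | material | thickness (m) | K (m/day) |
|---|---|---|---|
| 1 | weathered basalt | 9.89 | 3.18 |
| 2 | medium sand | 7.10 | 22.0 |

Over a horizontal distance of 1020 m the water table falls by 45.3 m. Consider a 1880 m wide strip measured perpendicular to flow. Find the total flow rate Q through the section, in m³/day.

15700

Flow is parallel to layering, so each bed carries its own Darcy discharge and the transmissivities add.
Σ(K_i·b_i) = 3.18×9.89 + 22.0×7.10 = 187.7 m²/day.
Hydraulic gradient i = Δh / L = 45.3 / 1020 = 0.04441.
Q = Σ(K_i·b_i) · W · i = 187.7 × 1880 × 0.04441 = 15668 m³/day.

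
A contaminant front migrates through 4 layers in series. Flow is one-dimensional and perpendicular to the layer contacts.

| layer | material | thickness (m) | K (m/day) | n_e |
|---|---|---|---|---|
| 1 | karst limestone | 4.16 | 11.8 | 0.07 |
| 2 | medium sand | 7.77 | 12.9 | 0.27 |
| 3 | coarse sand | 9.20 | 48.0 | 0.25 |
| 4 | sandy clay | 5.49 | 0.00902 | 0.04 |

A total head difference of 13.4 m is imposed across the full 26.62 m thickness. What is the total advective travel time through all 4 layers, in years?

With flow normal to the layers, continuity requires the same specific discharge q through every layer.
Σ(b_i/K_i) = 4.16/11.8 + 7.77/12.9 + 9.20/48.0 + 5.49/0.00902 = 609.8 d.
q = Δh / Σ(b_i/K_i) = 13.4 / 609.8 = 0.02197 m/day.
In each layer the seepage velocity is v_i = q/n_i, so the layer transit time is t_i = b_i·n_i / q:
  layer 1 (karst limestone): t_1 = 4.16 × 0.07 / 0.02197 = 13.25 d
  layer 2 (medium sand): t_2 = 7.77 × 0.27 / 0.02197 = 95.47 d
  layer 3 (coarse sand): t_3 = 9.20 × 0.25 / 0.02197 = 104.7 d
  layer 4 (sandy clay): t_4 = 5.49 × 0.04 / 0.02197 = 9.993 d
Total t = Σ t_i = 223.4 days = 0.6116 years.

0.612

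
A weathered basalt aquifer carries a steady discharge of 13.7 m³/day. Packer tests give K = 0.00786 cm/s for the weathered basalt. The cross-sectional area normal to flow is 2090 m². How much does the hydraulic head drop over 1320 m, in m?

Convert K: 0.00786 cm/s × 864 = 6.791 m/day.
From Q = K·A·i, i = Q / (K·A) = 13.7 / (6.791 × 2090) = 0.0009652.
Head loss Δh = i · L = 0.0009652 × 1320 = 1.274 m.

1.27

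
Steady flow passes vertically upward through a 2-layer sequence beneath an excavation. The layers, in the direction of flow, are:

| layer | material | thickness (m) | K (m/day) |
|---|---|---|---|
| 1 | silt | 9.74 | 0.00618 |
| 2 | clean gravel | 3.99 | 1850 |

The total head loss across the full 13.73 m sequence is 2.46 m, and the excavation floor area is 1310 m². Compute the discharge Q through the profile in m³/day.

2.04

Flow is perpendicular to layering, so the layers act in series and the equivalent K is the thickness-weighted harmonic mean.
Total thickness L = 9.74 + 3.99 = 13.73 m.
Σ(b_i/K_i) = 9.74/0.00618 + 3.99/1850 = 1576 d.
K_eq = L / Σ(b_i/K_i) = 13.73 / 1576 = 0.008712 m/day.
Q = K_eq · A · (Δh/L) = 0.008712 × 1310 × (2.46/13.73) = 2.045 m³/day.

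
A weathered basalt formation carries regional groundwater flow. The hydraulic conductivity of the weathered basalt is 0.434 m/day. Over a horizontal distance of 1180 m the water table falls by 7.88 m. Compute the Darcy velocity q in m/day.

0.00290

Hydraulic gradient i = Δh / L = 7.88 / 1180 = 0.006678.
Specific discharge q = K · i = 0.4340 × 0.006678 = 0.002898 m/day.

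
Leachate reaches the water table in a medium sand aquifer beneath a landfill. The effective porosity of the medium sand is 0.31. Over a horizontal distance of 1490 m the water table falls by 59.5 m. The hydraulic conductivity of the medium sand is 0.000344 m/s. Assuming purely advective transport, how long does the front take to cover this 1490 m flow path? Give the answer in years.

Convert K: 0.000344 m/s × 86400 = 29.72 m/day.
Hydraulic gradient i = Δh / L = 59.5 / 1490 = 0.03993.
Darcy flux q = K · i = 29.72 × 0.03993 = 1.187 m/day.
Seepage velocity v = q / n_e = 1.187 / 0.31 = 3.829 m/day.
Travel time t = L / v = 1490 / 3.829 = 389.2 days = 1.066 years.

1.07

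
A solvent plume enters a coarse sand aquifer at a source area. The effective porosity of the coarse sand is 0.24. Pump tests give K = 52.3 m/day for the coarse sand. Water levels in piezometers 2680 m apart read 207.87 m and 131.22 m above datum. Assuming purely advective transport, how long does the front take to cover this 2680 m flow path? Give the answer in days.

430

Hydraulic gradient i = (207.87 − 131.22) / 2680 = 76.65 / 2680 = 0.02860.
Darcy flux q = K · i = 52.30 × 0.02860 = 1.496 m/day.
Seepage velocity v = q / n_e = 1.496 / 0.24 = 6.233 m/day.
Travel time t = L / v = 2680 / 6.233 = 430.0 days.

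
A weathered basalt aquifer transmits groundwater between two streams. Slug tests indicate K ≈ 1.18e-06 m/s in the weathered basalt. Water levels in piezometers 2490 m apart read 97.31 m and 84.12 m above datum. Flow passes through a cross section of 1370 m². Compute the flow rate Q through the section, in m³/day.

0.740

Convert K: 1.18e-06 m/s × 86400 = 0.1020 m/day.
Hydraulic gradient i = (97.31 − 84.12) / 2490 = 13.19 / 2490 = 0.005297.
Darcy's law: Q = K · A · i = 0.1020 × 1370 × 0.005297 = 0.7399 m³/day.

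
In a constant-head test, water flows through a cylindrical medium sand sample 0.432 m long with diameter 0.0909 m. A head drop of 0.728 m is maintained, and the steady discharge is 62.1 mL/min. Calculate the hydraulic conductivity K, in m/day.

8.18

Cross-sectional area A = π·(d/2)² = π × (0.0909/2)² = 0.006490 m².
Convert discharge: 62.1 mL/min = 1.035e-06 m³/s.
Darcy's law rearranged: K = Q·L / (A·Δh) = 1.035e-06 × 0.432 / (0.006490 × 0.728) = 9.464e-05 m/s = 8.177 m/day.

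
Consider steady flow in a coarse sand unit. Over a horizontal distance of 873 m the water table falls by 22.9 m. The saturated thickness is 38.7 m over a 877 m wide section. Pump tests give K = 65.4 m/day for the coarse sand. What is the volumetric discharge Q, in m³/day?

58200

Cross-sectional area A = 877 × 38.7 = 33940 m².
Hydraulic gradient i = Δh / L = 22.9 / 873 = 0.02623.
Darcy's law: Q = K · A · i = 65.40 × 33940 × 0.02623 = 58225 m³/day.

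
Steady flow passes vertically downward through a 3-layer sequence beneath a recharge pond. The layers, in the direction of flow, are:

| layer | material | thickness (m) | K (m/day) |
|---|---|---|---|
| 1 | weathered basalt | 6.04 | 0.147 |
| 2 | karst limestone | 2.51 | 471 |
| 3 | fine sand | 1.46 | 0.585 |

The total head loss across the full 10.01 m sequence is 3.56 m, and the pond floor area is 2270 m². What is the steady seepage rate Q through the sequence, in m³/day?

185

Flow is perpendicular to layering, so the layers act in series and the equivalent K is the thickness-weighted harmonic mean.
Total thickness L = 6.04 + 2.51 + 1.46 = 10.01 m.
Σ(b_i/K_i) = 6.04/0.147 + 2.51/471 + 1.46/0.585 = 43.59 d.
K_eq = L / Σ(b_i/K_i) = 10.01 / 43.59 = 0.2296 m/day.
Q = K_eq · A · (Δh/L) = 0.2296 × 2270 × (3.56/10.01) = 185.4 m³/day.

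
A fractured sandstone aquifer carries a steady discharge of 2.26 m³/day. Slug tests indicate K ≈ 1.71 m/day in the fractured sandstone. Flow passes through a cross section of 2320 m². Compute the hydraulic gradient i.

From Q = K·A·i, i = Q / (K·A) = 2.26 / (1.710 × 2320) = 0.0005697.

0.000570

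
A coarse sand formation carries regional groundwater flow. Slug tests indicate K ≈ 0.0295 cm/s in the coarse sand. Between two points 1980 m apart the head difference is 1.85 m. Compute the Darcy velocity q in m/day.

Convert K: 0.0295 cm/s × 864 = 25.49 m/day.
Hydraulic gradient i = Δh / L = 1.85 / 1980 = 0.0009343.
Specific discharge q = K · i = 25.49 × 0.0009343 = 0.02381 m/day.

0.0238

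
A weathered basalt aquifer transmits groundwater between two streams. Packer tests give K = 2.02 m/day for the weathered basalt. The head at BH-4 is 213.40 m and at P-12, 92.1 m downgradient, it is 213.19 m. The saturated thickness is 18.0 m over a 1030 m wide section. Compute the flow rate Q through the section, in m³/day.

Cross-sectional area A = 1030 × 18.0 = 18540 m².
Hydraulic gradient i = (213.40 − 213.19) / 92.1 = 0.21 / 92.1 = 0.002280.
Darcy's law: Q = K · A · i = 2.020 × 18540 × 0.002280 = 85.39 m³/day.

85.4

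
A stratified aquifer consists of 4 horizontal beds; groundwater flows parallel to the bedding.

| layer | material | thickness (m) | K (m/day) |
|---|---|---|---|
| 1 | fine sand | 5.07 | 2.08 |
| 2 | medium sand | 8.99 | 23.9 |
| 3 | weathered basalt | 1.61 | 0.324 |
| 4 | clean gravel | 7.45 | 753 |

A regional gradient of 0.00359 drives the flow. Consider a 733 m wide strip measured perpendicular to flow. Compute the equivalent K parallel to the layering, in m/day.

252

Flow is parallel to layering, so each bed carries its own Darcy discharge and the transmissivities add.
Σ(K_i·b_i) = 2.08×5.07 + 23.9×8.99 + 0.324×1.61 + 753×7.45 = 5836 m²/day.
Total thickness b = 23.12 m, so K_eq = Σ(K_i·b_i)/b = 252.4 m/day.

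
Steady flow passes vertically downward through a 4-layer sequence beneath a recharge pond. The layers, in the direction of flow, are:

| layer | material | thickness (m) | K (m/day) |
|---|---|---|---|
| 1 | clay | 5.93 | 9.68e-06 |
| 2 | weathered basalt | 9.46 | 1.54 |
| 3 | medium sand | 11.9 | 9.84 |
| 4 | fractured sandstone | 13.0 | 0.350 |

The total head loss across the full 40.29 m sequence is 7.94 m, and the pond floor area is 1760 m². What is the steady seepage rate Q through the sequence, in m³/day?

0.0228

Flow is perpendicular to layering, so the layers act in series and the equivalent K is the thickness-weighted harmonic mean.
Total thickness L = 5.93 + 9.46 + 11.9 + 13.0 = 40.29 m.
Σ(b_i/K_i) = 5.93/9.68e-06 + 9.46/1.54 + 11.9/9.84 + 13.0/0.350 = 6.126e+05 d.
K_eq = L / Σ(b_i/K_i) = 40.29 / 6.126e+05 = 6.576e-05 m/day.
Q = K_eq · A · (Δh/L) = 6.576e-05 × 1760 × (7.94/40.29) = 0.02281 m³/day.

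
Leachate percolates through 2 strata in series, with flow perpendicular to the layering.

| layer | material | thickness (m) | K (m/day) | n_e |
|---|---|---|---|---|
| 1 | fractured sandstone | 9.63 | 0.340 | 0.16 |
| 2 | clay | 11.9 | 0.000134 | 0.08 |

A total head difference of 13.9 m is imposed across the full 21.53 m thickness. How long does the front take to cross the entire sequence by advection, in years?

With flow normal to the layers, continuity requires the same specific discharge q through every layer.
Σ(b_i/K_i) = 9.63/0.340 + 11.9/0.000134 = 88834 d.
q = Δh / Σ(b_i/K_i) = 13.9 / 88834 = 0.0001565 m/day.
In each layer the seepage velocity is v_i = q/n_i, so the layer transit time is t_i = b_i·n_i / q:
  layer 1 (fractured sandstone): t_1 = 9.63 × 0.16 / 0.0001565 = 9847 d
  layer 2 (clay): t_2 = 11.9 × 0.08 / 0.0001565 = 6084 d
Total t = Σ t_i = 15931 days = 43.62 years.

43.6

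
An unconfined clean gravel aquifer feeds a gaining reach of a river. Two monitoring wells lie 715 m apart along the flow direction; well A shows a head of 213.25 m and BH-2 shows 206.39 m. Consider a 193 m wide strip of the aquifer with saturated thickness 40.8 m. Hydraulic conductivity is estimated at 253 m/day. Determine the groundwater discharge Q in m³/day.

19100

Cross-sectional area A = 193 × 40.8 = 7874 m².
Hydraulic gradient i = (213.25 − 206.39) / 715 = 6.86 / 715 = 0.009594.
Darcy's law: Q = K · A · i = 253.0 × 7874 × 0.009594 = 19114 m³/day.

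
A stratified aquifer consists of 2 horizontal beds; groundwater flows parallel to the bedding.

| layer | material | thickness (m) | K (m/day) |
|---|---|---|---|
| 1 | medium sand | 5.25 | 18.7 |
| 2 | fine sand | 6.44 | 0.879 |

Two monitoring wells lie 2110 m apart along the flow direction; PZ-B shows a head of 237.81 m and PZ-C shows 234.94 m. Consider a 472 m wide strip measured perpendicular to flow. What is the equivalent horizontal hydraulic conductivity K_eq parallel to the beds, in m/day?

Flow is parallel to layering, so each bed carries its own Darcy discharge and the transmissivities add.
Σ(K_i·b_i) = 18.7×5.25 + 0.879×6.44 = 103.8 m²/day.
Total thickness b = 11.69 m, so K_eq = Σ(K_i·b_i)/b = 8.882 m/day.

8.88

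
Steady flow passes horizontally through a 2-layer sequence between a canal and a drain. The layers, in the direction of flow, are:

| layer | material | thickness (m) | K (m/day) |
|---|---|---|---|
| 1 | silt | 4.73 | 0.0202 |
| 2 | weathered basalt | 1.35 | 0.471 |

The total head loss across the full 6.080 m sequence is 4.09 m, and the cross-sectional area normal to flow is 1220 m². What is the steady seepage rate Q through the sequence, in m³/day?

Flow is perpendicular to layering, so the layers act in series and the equivalent K is the thickness-weighted harmonic mean.
Total thickness L = 4.73 + 1.35 = 6.080 m.
Σ(b_i/K_i) = 4.73/0.0202 + 1.35/0.471 = 237.0 d.
K_eq = L / Σ(b_i/K_i) = 6.080 / 237.0 = 0.02565 m/day.
Q = K_eq · A · (Δh/L) = 0.02565 × 1220 × (4.09/6.080) = 21.05 m³/day.

21.1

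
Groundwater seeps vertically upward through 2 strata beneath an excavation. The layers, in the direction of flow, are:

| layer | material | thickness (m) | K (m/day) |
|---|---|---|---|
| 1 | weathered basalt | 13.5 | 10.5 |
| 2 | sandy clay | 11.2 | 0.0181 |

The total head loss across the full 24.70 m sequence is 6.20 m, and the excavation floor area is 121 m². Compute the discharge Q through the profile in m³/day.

Flow is perpendicular to layering, so the layers act in series and the equivalent K is the thickness-weighted harmonic mean.
Total thickness L = 13.5 + 11.2 = 24.70 m.
Σ(b_i/K_i) = 13.5/10.5 + 11.2/0.0181 = 620.1 d.
K_eq = L / Σ(b_i/K_i) = 24.70 / 620.1 = 0.03983 m/day.
Q = K_eq · A · (Δh/L) = 0.03983 × 121 × (6.20/24.70) = 1.210 m³/day.

1.21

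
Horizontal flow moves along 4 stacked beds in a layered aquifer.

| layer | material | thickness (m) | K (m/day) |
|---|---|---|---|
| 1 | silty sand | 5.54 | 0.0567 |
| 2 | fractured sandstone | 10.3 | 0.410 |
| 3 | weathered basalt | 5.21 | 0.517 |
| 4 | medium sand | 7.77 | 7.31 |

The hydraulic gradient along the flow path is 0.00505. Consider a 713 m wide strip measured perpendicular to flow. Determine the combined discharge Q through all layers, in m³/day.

231

Flow is parallel to layering, so each bed carries its own Darcy discharge and the transmissivities add.
Σ(K_i·b_i) = 0.0567×5.54 + 0.410×10.3 + 0.517×5.21 + 7.31×7.77 = 64.03 m²/day.
Hydraulic gradient i = 0.00505.
Q = Σ(K_i·b_i) · W · i = 64.03 × 713 × 0.005050 = 230.5 m³/day.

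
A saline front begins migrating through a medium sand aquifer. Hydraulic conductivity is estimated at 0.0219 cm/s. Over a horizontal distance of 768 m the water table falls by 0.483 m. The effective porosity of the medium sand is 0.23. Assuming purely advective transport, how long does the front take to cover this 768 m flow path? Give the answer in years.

Convert K: 0.0219 cm/s × 864 = 18.92 m/day.
Hydraulic gradient i = Δh / L = 0.483 / 768 = 0.0006289.
Darcy flux q = K · i = 18.92 × 0.0006289 = 0.01190 m/day.
Seepage velocity v = q / n_e = 0.01190 / 0.23 = 0.05174 m/day.
Travel time t = L / v = 768 / 0.05174 = 14844 days = 40.64 years.

40.6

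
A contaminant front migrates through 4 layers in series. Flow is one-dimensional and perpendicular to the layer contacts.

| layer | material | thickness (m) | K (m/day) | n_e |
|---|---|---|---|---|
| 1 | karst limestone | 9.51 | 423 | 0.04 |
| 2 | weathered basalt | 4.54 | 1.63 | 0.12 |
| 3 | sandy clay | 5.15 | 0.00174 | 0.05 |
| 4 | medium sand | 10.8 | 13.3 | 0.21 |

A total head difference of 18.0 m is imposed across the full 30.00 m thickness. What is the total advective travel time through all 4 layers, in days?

568

With flow normal to the layers, continuity requires the same specific discharge q through every layer.
Σ(b_i/K_i) = 9.51/423 + 4.54/1.63 + 5.15/0.00174 + 10.8/13.3 = 2963 d.
q = Δh / Σ(b_i/K_i) = 18.0 / 2963 = 0.006074 m/day.
In each layer the seepage velocity is v_i = q/n_i, so the layer transit time is t_i = b_i·n_i / q:
  layer 1 (karst limestone): t_1 = 9.51 × 0.04 / 0.006074 = 62.63 d
  layer 2 (weathered basalt): t_2 = 4.54 × 0.12 / 0.006074 = 89.69 d
  layer 3 (sandy clay): t_3 = 5.15 × 0.05 / 0.006074 = 42.39 d
  layer 4 (medium sand): t_4 = 10.8 × 0.21 / 0.006074 = 373.4 d
Total t = Σ t_i = 568.1 days.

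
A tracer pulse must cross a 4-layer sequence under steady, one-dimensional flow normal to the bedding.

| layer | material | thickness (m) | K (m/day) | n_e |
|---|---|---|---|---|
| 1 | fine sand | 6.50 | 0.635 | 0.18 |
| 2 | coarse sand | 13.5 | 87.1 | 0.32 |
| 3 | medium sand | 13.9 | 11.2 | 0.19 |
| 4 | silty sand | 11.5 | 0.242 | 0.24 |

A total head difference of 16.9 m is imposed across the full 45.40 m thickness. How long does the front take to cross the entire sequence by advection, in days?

With flow normal to the layers, continuity requires the same specific discharge q through every layer.
Σ(b_i/K_i) = 6.50/0.635 + 13.5/87.1 + 13.9/11.2 + 11.5/0.242 = 59.15 d.
q = Δh / Σ(b_i/K_i) = 16.9 / 59.15 = 0.2857 m/day.
In each layer the seepage velocity is v_i = q/n_i, so the layer transit time is t_i = b_i·n_i / q:
  layer 1 (fine sand): t_1 = 6.50 × 0.18 / 0.2857 = 4.095 d
  layer 2 (coarse sand): t_2 = 13.5 × 0.32 / 0.2857 = 15.12 d
  layer 3 (medium sand): t_3 = 13.9 × 0.19 / 0.2857 = 9.244 d
  layer 4 (silty sand): t_4 = 11.5 × 0.24 / 0.2857 = 9.660 d
Total t = Σ t_i = 38.12 days.

38.1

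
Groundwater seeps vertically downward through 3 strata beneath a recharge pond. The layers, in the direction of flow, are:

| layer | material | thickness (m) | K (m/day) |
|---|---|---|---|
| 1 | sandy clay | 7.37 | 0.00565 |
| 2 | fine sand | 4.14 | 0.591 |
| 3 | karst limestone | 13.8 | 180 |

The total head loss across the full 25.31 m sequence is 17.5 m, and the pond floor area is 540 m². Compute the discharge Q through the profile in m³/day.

7.21

Flow is perpendicular to layering, so the layers act in series and the equivalent K is the thickness-weighted harmonic mean.
Total thickness L = 7.37 + 4.14 + 13.8 = 25.31 m.
Σ(b_i/K_i) = 7.37/0.00565 + 4.14/0.591 + 13.8/180 = 1312 d.
K_eq = L / Σ(b_i/K_i) = 25.31 / 1312 = 0.01930 m/day.
Q = K_eq · A · (Δh/L) = 0.01930 × 540 × (17.5/25.31) = 7.205 m³/day.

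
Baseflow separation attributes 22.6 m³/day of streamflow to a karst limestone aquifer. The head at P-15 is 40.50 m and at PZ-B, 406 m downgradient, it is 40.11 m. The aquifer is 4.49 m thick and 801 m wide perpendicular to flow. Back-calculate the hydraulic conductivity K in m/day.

Cross-sectional area A = 801 × 4.49 = 3596 m².
Hydraulic gradient i = (40.50 − 40.11) / 406 = 0.39 / 406 = 0.0009606.
From Q = K·A·i, K = Q / (A·i) = 22.6 / (3596 × 0.0009606) = 6.542 m/day.

6.54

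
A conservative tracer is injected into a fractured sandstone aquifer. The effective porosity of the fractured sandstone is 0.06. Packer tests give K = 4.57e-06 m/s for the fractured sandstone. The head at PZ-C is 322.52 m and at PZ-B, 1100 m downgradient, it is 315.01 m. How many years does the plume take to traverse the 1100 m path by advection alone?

Convert K: 4.57e-06 m/s × 86400 = 0.3948 m/day.
Hydraulic gradient i = (322.52 − 315.01) / 1100 = 7.51 / 1100 = 0.006827.
Darcy flux q = K · i = 0.3948 × 0.006827 = 0.002696 m/day.
Seepage velocity v = q / n_e = 0.002696 / 0.06 = 0.04493 m/day.
Travel time t = L / v = 1100 / 0.04493 = 24483 days = 67.03 years.

67.0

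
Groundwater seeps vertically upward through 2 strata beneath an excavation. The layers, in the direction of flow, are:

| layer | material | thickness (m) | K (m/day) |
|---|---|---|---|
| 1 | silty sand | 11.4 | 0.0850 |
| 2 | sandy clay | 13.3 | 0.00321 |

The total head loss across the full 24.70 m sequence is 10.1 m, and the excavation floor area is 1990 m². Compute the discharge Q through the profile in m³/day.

Flow is perpendicular to layering, so the layers act in series and the equivalent K is the thickness-weighted harmonic mean.
Total thickness L = 11.4 + 13.3 = 24.70 m.
Σ(b_i/K_i) = 11.4/0.0850 + 13.3/0.00321 = 4277 d.
K_eq = L / Σ(b_i/K_i) = 24.70 / 4277 = 0.005775 m/day.
Q = K_eq · A · (Δh/L) = 0.005775 × 1990 × (10.1/24.70) = 4.699 m³/day.

4.70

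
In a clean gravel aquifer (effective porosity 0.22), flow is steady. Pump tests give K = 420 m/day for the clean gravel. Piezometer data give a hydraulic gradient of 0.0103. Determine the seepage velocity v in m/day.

19.7

Hydraulic gradient i = 0.0103.
Darcy flux q = K · i = 420.0 × 0.01030 = 4.326 m/day.
Seepage velocity v = q / n_e = 4.326 / 0.22 = 19.66 m/day.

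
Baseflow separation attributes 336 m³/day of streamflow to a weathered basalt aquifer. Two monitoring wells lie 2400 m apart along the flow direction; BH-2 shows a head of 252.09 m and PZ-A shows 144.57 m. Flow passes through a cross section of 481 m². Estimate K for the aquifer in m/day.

Hydraulic gradient i = (252.09 − 144.57) / 2400 = 107.52 / 2400 = 0.04480.
From Q = K·A·i, K = Q / (A·i) = 336 / (481.0 × 0.04480) = 15.59 m/day.

15.6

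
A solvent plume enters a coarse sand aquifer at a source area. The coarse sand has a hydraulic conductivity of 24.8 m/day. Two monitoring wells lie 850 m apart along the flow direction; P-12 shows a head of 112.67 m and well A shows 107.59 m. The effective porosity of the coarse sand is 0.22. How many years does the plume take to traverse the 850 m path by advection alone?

Hydraulic gradient i = (112.67 − 107.59) / 850 = 5.08 / 850 = 0.005976.
Darcy flux q = K · i = 24.80 × 0.005976 = 0.1482 m/day.
Seepage velocity v = q / n_e = 0.1482 / 0.22 = 0.6737 m/day.
Travel time t = L / v = 850 / 0.6737 = 1262 days = 3.454 years.

3.45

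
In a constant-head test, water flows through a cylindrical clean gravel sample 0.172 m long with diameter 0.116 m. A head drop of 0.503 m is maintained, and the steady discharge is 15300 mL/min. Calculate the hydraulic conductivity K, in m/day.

713

Cross-sectional area A = π·(d/2)² = π × (0.116/2)² = 0.01057 m².
Convert discharge: 15300 mL/min = 0.0002550 m³/s.
Darcy's law rearranged: K = Q·L / (A·Δh) = 0.0002550 × 0.172 / (0.01057 × 0.503) = 0.008251 m/s = 712.9 m/day.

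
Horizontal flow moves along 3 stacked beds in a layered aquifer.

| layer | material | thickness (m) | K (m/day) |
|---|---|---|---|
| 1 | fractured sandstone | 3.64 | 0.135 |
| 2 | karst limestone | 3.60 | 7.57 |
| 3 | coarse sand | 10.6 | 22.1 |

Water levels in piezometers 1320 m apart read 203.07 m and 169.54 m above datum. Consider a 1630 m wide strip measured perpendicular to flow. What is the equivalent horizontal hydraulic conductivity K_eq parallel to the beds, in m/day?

Flow is parallel to layering, so each bed carries its own Darcy discharge and the transmissivities add.
Σ(K_i·b_i) = 0.135×3.64 + 7.57×3.60 + 22.1×10.6 = 262.0 m²/day.
Total thickness b = 17.84 m, so K_eq = Σ(K_i·b_i)/b = 14.69 m/day.

14.7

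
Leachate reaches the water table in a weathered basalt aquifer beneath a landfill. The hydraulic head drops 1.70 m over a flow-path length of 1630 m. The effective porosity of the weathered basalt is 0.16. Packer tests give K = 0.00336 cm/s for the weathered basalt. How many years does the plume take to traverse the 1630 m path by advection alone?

236

Convert K: 0.00336 cm/s × 864 = 2.903 m/day.
Hydraulic gradient i = Δh / L = 1.70 / 1630 = 0.001043.
Darcy flux q = K · i = 2.903 × 0.001043 = 0.003028 m/day.
Seepage velocity v = q / n_e = 0.003028 / 0.16 = 0.01892 m/day.
Travel time t = L / v = 1630 / 0.01892 = 86138 days = 235.8 years.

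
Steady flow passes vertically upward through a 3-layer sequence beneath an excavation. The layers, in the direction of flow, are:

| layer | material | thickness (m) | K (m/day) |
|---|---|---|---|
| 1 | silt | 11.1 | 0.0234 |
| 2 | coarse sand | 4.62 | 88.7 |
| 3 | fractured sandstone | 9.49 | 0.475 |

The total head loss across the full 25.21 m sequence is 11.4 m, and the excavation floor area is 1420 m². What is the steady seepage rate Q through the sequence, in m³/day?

32.7

Flow is perpendicular to layering, so the layers act in series and the equivalent K is the thickness-weighted harmonic mean.
Total thickness L = 11.1 + 4.62 + 9.49 = 25.21 m.
Σ(b_i/K_i) = 11.1/0.0234 + 4.62/88.7 + 9.49/0.475 = 494.4 d.
K_eq = L / Σ(b_i/K_i) = 25.21 / 494.4 = 0.05099 m/day.
Q = K_eq · A · (Δh/L) = 0.05099 × 1420 × (11.4/25.21) = 32.74 m³/day.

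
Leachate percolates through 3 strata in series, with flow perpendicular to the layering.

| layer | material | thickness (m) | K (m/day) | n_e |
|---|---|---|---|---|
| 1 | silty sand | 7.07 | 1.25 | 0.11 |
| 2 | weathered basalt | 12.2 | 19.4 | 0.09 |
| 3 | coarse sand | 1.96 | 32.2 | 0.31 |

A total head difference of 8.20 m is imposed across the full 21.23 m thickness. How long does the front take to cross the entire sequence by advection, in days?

1.92

With flow normal to the layers, continuity requires the same specific discharge q through every layer.
Σ(b_i/K_i) = 7.07/1.25 + 12.2/19.4 + 1.96/32.2 = 6.346 d.
q = Δh / Σ(b_i/K_i) = 8.20 / 6.346 = 1.292 m/day.
In each layer the seepage velocity is v_i = q/n_i, so the layer transit time is t_i = b_i·n_i / q:
  layer 1 (silty sand): t_1 = 7.07 × 0.11 / 1.292 = 0.6018 d
  layer 2 (weathered basalt): t_2 = 12.2 × 0.09 / 1.292 = 0.8497 d
  layer 3 (coarse sand): t_3 = 1.96 × 0.31 / 1.292 = 0.4702 d
Total t = Σ t_i = 1.922 days.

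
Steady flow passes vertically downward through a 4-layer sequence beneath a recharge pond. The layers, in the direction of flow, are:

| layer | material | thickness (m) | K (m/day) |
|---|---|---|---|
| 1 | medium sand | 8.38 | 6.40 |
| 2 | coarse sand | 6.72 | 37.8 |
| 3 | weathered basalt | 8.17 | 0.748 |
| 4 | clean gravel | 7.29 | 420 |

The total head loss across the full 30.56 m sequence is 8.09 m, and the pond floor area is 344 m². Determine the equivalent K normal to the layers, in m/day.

Flow is perpendicular to layering, so the layers act in series and the equivalent K is the thickness-weighted harmonic mean.
Total thickness L = 8.38 + 6.72 + 8.17 + 7.29 = 30.56 m.
Σ(b_i/K_i) = 8.38/6.40 + 6.72/37.8 + 8.17/0.748 + 7.29/420 = 12.43 d.
K_eq = L / Σ(b_i/K_i) = 30.56 / 12.43 = 2.459 m/day.

2.46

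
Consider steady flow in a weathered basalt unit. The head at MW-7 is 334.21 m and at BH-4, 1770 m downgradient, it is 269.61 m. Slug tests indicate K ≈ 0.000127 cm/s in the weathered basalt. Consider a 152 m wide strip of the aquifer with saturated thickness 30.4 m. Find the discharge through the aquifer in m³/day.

18.5

Convert K: 0.000127 cm/s × 864 = 0.1097 m/day.
Cross-sectional area A = 152 × 30.4 = 4621 m².
Hydraulic gradient i = (334.21 − 269.61) / 1770 = 64.6 / 1770 = 0.03650.
Darcy's law: Q = K · A · i = 0.1097 × 4621 × 0.03650 = 18.51 m³/day.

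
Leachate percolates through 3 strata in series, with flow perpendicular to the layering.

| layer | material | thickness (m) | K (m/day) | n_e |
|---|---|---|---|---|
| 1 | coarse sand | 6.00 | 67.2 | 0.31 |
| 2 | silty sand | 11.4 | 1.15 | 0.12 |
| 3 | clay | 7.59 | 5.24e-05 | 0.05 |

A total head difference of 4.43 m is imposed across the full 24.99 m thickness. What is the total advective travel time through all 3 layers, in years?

With flow normal to the layers, continuity requires the same specific discharge q through every layer.
Σ(b_i/K_i) = 6.00/67.2 + 11.4/1.15 + 7.59/5.24e-05 = 1.449e+05 d.
q = Δh / Σ(b_i/K_i) = 4.43 / 1.449e+05 = 3.058e-05 m/day.
In each layer the seepage velocity is v_i = q/n_i, so the layer transit time is t_i = b_i·n_i / q:
  layer 1 (coarse sand): t_1 = 6.00 × 0.31 / 3.058e-05 = 60820 d
  layer 2 (silty sand): t_2 = 11.4 × 0.12 / 3.058e-05 = 44732 d
  layer 3 (clay): t_3 = 7.59 × 0.05 / 3.058e-05 = 12409 d
Total t = Σ t_i = 1.180e+05 days = 323.0 years.

323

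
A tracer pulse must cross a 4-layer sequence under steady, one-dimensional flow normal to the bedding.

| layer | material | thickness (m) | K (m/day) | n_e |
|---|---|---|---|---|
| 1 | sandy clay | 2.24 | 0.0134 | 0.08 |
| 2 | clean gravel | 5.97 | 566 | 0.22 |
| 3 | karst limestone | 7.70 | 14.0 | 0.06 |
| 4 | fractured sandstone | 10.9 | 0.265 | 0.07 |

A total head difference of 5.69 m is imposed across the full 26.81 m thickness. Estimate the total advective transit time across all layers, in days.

99.8

With flow normal to the layers, continuity requires the same specific discharge q through every layer.
Σ(b_i/K_i) = 2.24/0.0134 + 5.97/566 + 7.70/14.0 + 10.9/0.265 = 208.9 d.
q = Δh / Σ(b_i/K_i) = 5.69 / 208.9 = 0.02724 m/day.
In each layer the seepage velocity is v_i = q/n_i, so the layer transit time is t_i = b_i·n_i / q:
  layer 1 (sandy clay): t_1 = 2.24 × 0.08 / 0.02724 = 6.578 d
  layer 2 (clean gravel): t_2 = 5.97 × 0.22 / 0.02724 = 48.21 d
  layer 3 (karst limestone): t_3 = 7.70 × 0.06 / 0.02724 = 16.96 d
  layer 4 (fractured sandstone): t_4 = 10.9 × 0.07 / 0.02724 = 28.01 d
Total t = Σ t_i = 99.75 days.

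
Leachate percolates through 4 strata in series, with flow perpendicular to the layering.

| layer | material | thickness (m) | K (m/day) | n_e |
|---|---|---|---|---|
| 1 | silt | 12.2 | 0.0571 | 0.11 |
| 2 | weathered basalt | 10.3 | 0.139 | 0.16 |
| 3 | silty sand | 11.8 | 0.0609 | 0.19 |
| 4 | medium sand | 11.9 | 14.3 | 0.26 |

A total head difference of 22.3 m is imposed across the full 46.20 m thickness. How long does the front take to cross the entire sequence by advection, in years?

0.493

With flow normal to the layers, continuity requires the same specific discharge q through every layer.
Σ(b_i/K_i) = 12.2/0.0571 + 10.3/0.139 + 11.8/0.0609 + 11.9/14.3 = 482.4 d.
q = Δh / Σ(b_i/K_i) = 22.3 / 482.4 = 0.04623 m/day.
In each layer the seepage velocity is v_i = q/n_i, so the layer transit time is t_i = b_i·n_i / q:
  layer 1 (silt): t_1 = 12.2 × 0.11 / 0.04623 = 29.03 d
  layer 2 (weathered basalt): t_2 = 10.3 × 0.16 / 0.04623 = 35.65 d
  layer 3 (silty sand): t_3 = 11.8 × 0.19 / 0.04623 = 48.49 d
  layer 4 (medium sand): t_4 = 11.9 × 0.26 / 0.04623 = 66.92 d
Total t = Σ t_i = 180.1 days = 0.4931 years.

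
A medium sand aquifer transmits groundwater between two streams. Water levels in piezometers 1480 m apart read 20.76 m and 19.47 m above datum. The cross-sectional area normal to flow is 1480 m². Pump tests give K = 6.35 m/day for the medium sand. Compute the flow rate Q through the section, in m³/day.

8.19

Hydraulic gradient i = (20.76 − 19.47) / 1480 = 1.29 / 1480 = 0.0008716.
Darcy's law: Q = K · A · i = 6.350 × 1480 × 0.0008716 = 8.191 m³/day.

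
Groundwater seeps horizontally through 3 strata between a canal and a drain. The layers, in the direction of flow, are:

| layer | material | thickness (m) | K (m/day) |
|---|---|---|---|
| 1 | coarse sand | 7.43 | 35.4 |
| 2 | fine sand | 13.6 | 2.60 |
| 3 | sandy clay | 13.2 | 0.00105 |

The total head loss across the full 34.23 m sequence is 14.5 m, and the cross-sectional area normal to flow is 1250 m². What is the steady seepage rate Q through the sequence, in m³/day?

1.44

Flow is perpendicular to layering, so the layers act in series and the equivalent K is the thickness-weighted harmonic mean.
Total thickness L = 7.43 + 13.6 + 13.2 = 34.23 m.
Σ(b_i/K_i) = 7.43/35.4 + 13.6/2.60 + 13.2/0.00105 = 12577 d.
K_eq = L / Σ(b_i/K_i) = 34.23 / 12577 = 0.002722 m/day.
Q = K_eq · A · (Δh/L) = 0.002722 × 1250 × (14.5/34.23) = 1.441 m³/day.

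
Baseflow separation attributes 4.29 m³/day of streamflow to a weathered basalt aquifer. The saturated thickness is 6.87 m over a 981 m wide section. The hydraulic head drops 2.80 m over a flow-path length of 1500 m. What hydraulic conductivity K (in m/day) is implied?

Cross-sectional area A = 981 × 6.87 = 6739 m².
Hydraulic gradient i = Δh / L = 2.80 / 1500 = 0.001867.
From Q = K·A·i, K = Q / (A·i) = 4.29 / (6739 × 0.001867) = 0.3410 m/day.

0.341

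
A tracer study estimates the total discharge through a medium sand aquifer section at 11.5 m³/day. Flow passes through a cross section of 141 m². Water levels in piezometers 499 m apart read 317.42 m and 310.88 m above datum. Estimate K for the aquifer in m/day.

Hydraulic gradient i = (317.42 − 310.88) / 499 = 6.54 / 499 = 0.01311.
From Q = K·A·i, K = Q / (A·i) = 11.5 / (141.0 × 0.01311) = 6.223 m/day.

6.22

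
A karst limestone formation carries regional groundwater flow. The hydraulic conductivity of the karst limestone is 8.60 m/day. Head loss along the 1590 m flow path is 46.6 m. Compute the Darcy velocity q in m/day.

Hydraulic gradient i = Δh / L = 46.6 / 1590 = 0.02931.
Specific discharge q = K · i = 8.600 × 0.02931 = 0.2521 m/day.

0.252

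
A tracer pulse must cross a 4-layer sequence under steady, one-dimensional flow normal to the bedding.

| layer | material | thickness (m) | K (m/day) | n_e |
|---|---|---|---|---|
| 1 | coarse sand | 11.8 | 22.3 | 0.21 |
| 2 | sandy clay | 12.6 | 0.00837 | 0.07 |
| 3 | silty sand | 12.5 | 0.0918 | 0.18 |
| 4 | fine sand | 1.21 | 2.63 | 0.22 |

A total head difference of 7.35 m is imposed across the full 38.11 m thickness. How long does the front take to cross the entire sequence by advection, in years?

3.60

With flow normal to the layers, continuity requires the same specific discharge q through every layer.
Σ(b_i/K_i) = 11.8/22.3 + 12.6/0.00837 + 12.5/0.0918 + 1.21/2.63 = 1643 d.
q = Δh / Σ(b_i/K_i) = 7.35 / 1643 = 0.004475 m/day.
In each layer the seepage velocity is v_i = q/n_i, so the layer transit time is t_i = b_i·n_i / q:
  layer 1 (coarse sand): t_1 = 11.8 × 0.21 / 0.004475 = 553.8 d
  layer 2 (sandy clay): t_2 = 12.6 × 0.07 / 0.004475 = 197.1 d
  layer 3 (silty sand): t_3 = 12.5 × 0.18 / 0.004475 = 502.8 d
  layer 4 (fine sand): t_4 = 1.21 × 0.22 / 0.004475 = 59.49 d
Total t = Σ t_i = 1313 days = 3.595 years.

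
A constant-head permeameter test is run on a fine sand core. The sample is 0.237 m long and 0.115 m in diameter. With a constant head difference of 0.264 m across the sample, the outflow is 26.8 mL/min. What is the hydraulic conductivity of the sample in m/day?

Cross-sectional area A = π·(d/2)² = π × (0.115/2)² = 0.01039 m².
Convert discharge: 26.8 mL/min = 4.467e-07 m³/s.
Darcy's law rearranged: K = Q·L / (A·Δh) = 4.467e-07 × 0.237 / (0.01039 × 0.264) = 3.860e-05 m/s = 3.335 m/day.

3.34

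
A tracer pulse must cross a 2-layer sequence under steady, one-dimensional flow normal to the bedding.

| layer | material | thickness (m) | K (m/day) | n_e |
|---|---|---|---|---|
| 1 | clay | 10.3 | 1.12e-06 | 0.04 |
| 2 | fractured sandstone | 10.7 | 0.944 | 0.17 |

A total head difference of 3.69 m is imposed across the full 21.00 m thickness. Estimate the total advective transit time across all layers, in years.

15200

With flow normal to the layers, continuity requires the same specific discharge q through every layer.
Σ(b_i/K_i) = 10.3/1.12e-06 + 10.7/0.944 = 9.196e+06 d.
q = Δh / Σ(b_i/K_i) = 3.69 / 9.196e+06 = 4.012e-07 m/day.
In each layer the seepage velocity is v_i = q/n_i, so the layer transit time is t_i = b_i·n_i / q:
  layer 1 (clay): t_1 = 10.3 × 0.04 / 4.012e-07 = 1.027e+06 d
  layer 2 (fractured sandstone): t_2 = 10.7 × 0.17 / 4.012e-07 = 4.533e+06 d
Total t = Σ t_i = 5.560e+06 days = 15223 years.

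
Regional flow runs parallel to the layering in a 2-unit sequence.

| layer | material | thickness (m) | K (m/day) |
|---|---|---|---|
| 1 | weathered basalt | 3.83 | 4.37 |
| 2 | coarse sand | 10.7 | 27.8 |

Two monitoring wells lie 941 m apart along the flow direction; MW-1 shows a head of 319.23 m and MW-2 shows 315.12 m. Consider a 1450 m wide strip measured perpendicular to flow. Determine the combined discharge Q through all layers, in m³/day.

1990

Flow is parallel to layering, so each bed carries its own Darcy discharge and the transmissivities add.
Σ(K_i·b_i) = 4.37×3.83 + 27.8×10.7 = 314.2 m²/day.
Hydraulic gradient i = (319.23 − 315.12) / 941 = 4.11 / 941 = 0.004368.
Q = Σ(K_i·b_i) · W · i = 314.2 × 1450 × 0.004368 = 1990 m³/day.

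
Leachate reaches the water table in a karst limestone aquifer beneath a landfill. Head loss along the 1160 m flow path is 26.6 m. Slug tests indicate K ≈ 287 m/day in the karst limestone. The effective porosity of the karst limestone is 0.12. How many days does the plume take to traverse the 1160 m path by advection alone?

Hydraulic gradient i = Δh / L = 26.6 / 1160 = 0.02293.
Darcy flux q = K · i = 287.0 × 0.02293 = 6.581 m/day.
Seepage velocity v = q / n_e = 6.581 / 0.12 = 54.84 m/day.
Travel time t = L / v = 1160 / 54.84 = 21.15 days.

21.2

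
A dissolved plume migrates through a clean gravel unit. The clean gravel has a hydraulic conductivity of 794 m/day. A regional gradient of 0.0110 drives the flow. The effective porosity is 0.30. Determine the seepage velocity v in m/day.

Hydraulic gradient i = 0.0110.
Darcy flux q = K · i = 794.0 × 0.01100 = 8.734 m/day.
Seepage velocity v = q / n_e = 8.734 / 0.30 = 29.11 m/day.

29.1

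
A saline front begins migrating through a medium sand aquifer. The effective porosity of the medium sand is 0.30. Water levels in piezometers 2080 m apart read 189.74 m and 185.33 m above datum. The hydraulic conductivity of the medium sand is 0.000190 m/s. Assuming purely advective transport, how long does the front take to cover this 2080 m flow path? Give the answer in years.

49.1

Convert K: 0.000190 m/s × 86400 = 16.42 m/day.
Hydraulic gradient i = (189.74 − 185.33) / 2080 = 4.41 / 2080 = 0.002120.
Darcy flux q = K · i = 16.42 × 0.002120 = 0.03481 m/day.
Seepage velocity v = q / n_e = 0.03481 / 0.30 = 0.1160 m/day.
Travel time t = L / v = 2080 / 0.1160 = 17928 days = 49.09 years.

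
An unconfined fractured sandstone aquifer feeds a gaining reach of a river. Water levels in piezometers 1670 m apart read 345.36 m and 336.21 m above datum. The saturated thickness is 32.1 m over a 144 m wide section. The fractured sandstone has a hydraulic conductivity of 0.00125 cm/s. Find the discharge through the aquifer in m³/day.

27.4

Convert K: 0.00125 cm/s × 864 = 1.080 m/day.
Cross-sectional area A = 144 × 32.1 = 4622 m².
Hydraulic gradient i = (345.36 − 336.21) / 1670 = 9.15 / 1670 = 0.005479.
Darcy's law: Q = K · A · i = 1.080 × 4622 × 0.005479 = 27.35 m³/day.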